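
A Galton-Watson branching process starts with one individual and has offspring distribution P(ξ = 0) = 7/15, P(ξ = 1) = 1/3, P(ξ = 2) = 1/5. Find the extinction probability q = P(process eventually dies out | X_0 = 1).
q = 1

Mean offspring μ = 0·7/15 + 1·1/3 + 2·1/5 = 11/15 ≤ 1. For μ ≤ 1 with offspring not concentrated at 1, the Galton-Watson process goes extinct almost surely, so q = 1.
(Algebraic check: The pgf is f(s) = 7/15 + 1/3·s + 1/5·s². The extinction probability q is the smallest fixed point of f in [0, 1]. Setting s = f(s):
  1/5·s² + (1/3 − 1)·s + 7/15 = 0
  1/5·s² − (7/15 + 1/5)·s + 7/15 = 0
which factors as (s − 1)·(1/5·s − 7/15) = 0, giving roots s = 1 and s = (7/15)/(1/5) = 7/3. Since 7/3 ≥ 1, the smallest root in [0, 1] is s = 1.)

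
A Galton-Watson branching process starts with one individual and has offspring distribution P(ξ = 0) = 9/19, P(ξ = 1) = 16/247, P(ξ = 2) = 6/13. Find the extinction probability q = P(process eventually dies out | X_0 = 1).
q = 1

Mean offspring μ = 0·9/19 + 1·16/247 + 2·6/13 = 244/247 ≤ 1. For μ ≤ 1 with offspring not concentrated at 1, the Galton-Watson process goes extinct almost surely, so q = 1.
(Algebraic check: The pgf is f(s) = 9/19 + 16/247·s + 6/13·s². The extinction probability q is the smallest fixed point of f in [0, 1]. Setting s = f(s):
  6/13·s² + (16/247 − 1)·s + 9/19 = 0
  6/13·s² − (9/19 + 6/13)·s + 9/19 = 0
which factors as (s − 1)·(6/13·s − 9/19) = 0, giving roots s = 1 and s = (9/19)/(6/13) = 39/38. Since 39/38 ≥ 1, the smallest root in [0, 1] is s = 1.)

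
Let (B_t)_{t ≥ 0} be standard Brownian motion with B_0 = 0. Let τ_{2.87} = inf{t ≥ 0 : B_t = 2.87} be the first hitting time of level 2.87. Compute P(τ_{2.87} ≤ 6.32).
P(τ_{2.87} ≤ 6.32) = 2(1 − Φ(2.87/√6.32)) = 2(1 − Φ(1.1416)) ≈ 0.2536

By the reflection principle for standard BM, P(τ_b ≤ t) = 2 · P(B_t ≥ b). Since B_t ~ N(0, t), P(B_t ≥ 2.87) = 1 − Φ(2.87/√t) = 1 − Φ(2.87/√6.32) = 1 − Φ(1.1416) ≈ 0.12681. Doubling: P(τ_{2.87} ≤ 6.32) ≈ 2 · 0.12681 = 0.25362 ≈ 0.2536.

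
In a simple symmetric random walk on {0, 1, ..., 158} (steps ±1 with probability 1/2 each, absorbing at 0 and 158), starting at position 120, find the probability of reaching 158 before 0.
P(hit 158 before 0) = 120/158 = 60/79

Let u_k = P(hit 158 before 0 | start at k). Then u_0 = 0, u_158 = 1, and u_k = u_{k-1}/2 + u_{k+1}/2 for 1 ≤ k ≤ 157. This harmonic recurrence is solved by u_k = k/158, giving u_120 = 120/158 = 60/79.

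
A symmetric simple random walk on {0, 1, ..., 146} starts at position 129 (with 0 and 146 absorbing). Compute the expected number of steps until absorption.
E[τ | X_0 = 129] = 2193

Let v_k = E[τ | X_0 = k]. Boundary: v_0 = v_146 = 0. Recurrence: v_k = 1 + (v_{k-1} + v_{k+1})/2 for 1 ≤ k ≤ 145. The particular solution to v_k − (v_{k-1} + v_{k+1})/2 = 1 is v_k = −k^2. Adding homogeneous solution A + B k and matching boundaries gives v_k = k (146 − k). Substituting k = 129: v_129 = 129 · 17 = 2193.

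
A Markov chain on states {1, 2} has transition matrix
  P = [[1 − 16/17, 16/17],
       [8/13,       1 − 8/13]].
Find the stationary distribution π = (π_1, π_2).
π_1 = 17/43, π_2 = 26/43

Solve πP = π with π_1 + π_2 = 1. From πP = π: π_1 · (1 − 16/17) + π_2 · 8/13 = π_1 ⇒ π_2 · 8/13 = π_1 · 16/17 ⇒ π_2/π_1 = (16/17)/(8/13) = 26/17. Together with π_1 + π_2 = 1:
  π_1 = (8/13)/(16/17 + 8/13) = (8/13)/(344/221) = 17/43,
  π_2 = (16/17)/(16/17 + 8/13) = (16/17)/(344/221) = 26/43.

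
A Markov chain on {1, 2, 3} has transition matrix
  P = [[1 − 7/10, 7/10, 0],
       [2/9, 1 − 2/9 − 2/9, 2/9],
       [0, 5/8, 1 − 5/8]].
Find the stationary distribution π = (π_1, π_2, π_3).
π = (100/527, 315/527, 112/527)

This is a birth-death chain on three states, which satisfies detailed balance: π_1 · P_{12} = π_2 · P_{21} and π_2 · P_{23} = π_3 · P_{32}.
From π_1 · 7/10 = π_2 · 2/9: π_2/π_1 = (7/10)/(2/9) = 63/20.
From π_2 · 2/9 = π_3 · 5/8: π_3/π_2 = (2/9)/(5/8) = 16/45.
Take π_1 proportional to 1; then unnormalized π = (1, 63/20, 28/25). Normalize by dividing by the sum 527/100:
  π = (100/527, 315/527, 112/527).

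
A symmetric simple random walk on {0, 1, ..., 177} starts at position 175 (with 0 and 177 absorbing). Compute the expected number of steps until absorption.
E[τ | X_0 = 175] = 350

Let v_k = E[τ | X_0 = k]. Boundary: v_0 = v_177 = 0. Recurrence: v_k = 1 + (v_{k-1} + v_{k+1})/2 for 1 ≤ k ≤ 176. The particular solution to v_k − (v_{k-1} + v_{k+1})/2 = 1 is v_k = −k^2. Adding homogeneous solution A + B k and matching boundaries gives v_k = k (177 − k). Substituting k = 175: v_175 = 175 · 2 = 350.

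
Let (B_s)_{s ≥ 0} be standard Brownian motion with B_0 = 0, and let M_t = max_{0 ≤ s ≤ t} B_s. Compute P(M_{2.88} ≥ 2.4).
P(M_{2.88} ≥ 2.4) = 2·P(B_{2.88} ≥ 2.4) = 2(1 − Φ(2.4/√2.88)) ≈ 0.1573

By the reflection principle for Brownian motion, P(M_t ≥ a) = 2 · P(B_t ≥ a) for a ≥ 0. Since B_t ~ N(0, t), P(B_t ≥ 2.4) = 1 − Φ(2.4/√t) = 1 − Φ(2.4/√2.88) = 1 − Φ(1.4142). So
  P(M_{2.88} ≥ 2.4) = 2(1 − Φ(1.4142)) ≈ 0.1573.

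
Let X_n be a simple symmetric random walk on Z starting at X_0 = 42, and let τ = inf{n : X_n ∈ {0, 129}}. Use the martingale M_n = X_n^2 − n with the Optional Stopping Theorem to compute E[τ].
E[τ] = 3654

M_n = X_n^2 − n is a martingale (since E[X_{n+1}^2 | F_n] = X_n^2 + 1). By OST (τ has finite mean in a bounded region), E[M_τ] = E[M_0] = X_0^2 − 0 = 42^2 = 1764. Also E[M_τ] = E[X_τ^2] − E[τ]. The walk exits at 0 or 129, with P(hit 129 first) = 42/129, so E[X_τ^2] = 129^2 · 42/129 + 0 = 5418. Thus E[τ] = E[X_τ^2] − E[M_τ] = 5418 − 1764 = 3654 = 42(129 − 42) = 3654.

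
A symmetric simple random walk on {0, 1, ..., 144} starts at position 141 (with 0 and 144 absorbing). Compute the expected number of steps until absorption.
E[τ | X_0 = 141] = 423

Let v_k = E[τ | X_0 = k]. Boundary: v_0 = v_144 = 0. Recurrence: v_k = 1 + (v_{k-1} + v_{k+1})/2 for 1 ≤ k ≤ 143. The particular solution to v_k − (v_{k-1} + v_{k+1})/2 = 1 is v_k = −k^2. Adding homogeneous solution A + B k and matching boundaries gives v_k = k (144 − k). Substituting k = 141: v_141 = 141 · 3 = 423.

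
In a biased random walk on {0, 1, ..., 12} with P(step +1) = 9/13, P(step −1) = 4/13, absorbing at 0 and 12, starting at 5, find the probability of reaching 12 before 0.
P(hit 12 before 0) = (1 − (4/9)^5) / (1 − (4/9)^12) = 55506355245/56482551853

Let u_k denote P(reach 12 before 0 | start at k). Boundary: u_0 = 0, u_12 = 1. Recurrence: u_k = 9/13·u_{k+1} + 4/13·u_{k-1} for 1 ≤ k ≤ 11. Try u_k = A + B·r^k with r = q/p = (4/13)/(9/13) = 4/9. Substitution satisfies the recurrence; boundary conditions give:
  u_k = (1 − r^k) / (1 − r^N) = (1 − (4/9)^5) / (1 − (4/9)^12) = 55506355245/56482551853.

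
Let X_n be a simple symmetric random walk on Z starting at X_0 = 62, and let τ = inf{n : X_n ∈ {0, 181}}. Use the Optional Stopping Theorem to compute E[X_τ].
E[X_τ] = 62

X_n is a martingale and τ is a bounded-mean stopping time (indeed τ is finite a.s. with bounded expectation since the walk is in a bounded region). By the OST, E[X_τ] = E[X_0] = 62. Equivalently: E[X_τ] = 181 · P(hit 181 first) + 0 · P(hit 0 first) = 181 · (62/181) = 62.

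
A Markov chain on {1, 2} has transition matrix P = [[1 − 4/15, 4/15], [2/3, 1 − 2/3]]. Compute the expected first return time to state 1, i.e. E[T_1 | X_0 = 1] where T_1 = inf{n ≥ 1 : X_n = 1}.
E[T_1 | X_0 = 1] = 1/π_1 = 7/5

For an irreducible recurrent Markov chain with stationary distribution π, E[T_i | X_0 = i] = 1/π_i (Kac's formula). Here π_1 = (2/3)/(4/15 + 2/3) = (2/3)/(14/15) = 5/7, so E[T_1 | X_0 = 1] = 1/π_1 = (4/15 + 2/3)/(2/3) = (14/15)/(2/3) = 7/5.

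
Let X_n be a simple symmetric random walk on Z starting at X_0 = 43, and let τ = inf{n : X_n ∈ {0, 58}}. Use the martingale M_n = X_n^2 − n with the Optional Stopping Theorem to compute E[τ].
E[τ] = 645

M_n = X_n^2 − n is a martingale (since E[X_{n+1}^2 | F_n] = X_n^2 + 1). By OST (τ has finite mean in a bounded region), E[M_τ] = E[M_0] = X_0^2 − 0 = 43^2 = 1849. Also E[M_τ] = E[X_τ^2] − E[τ]. The walk exits at 0 or 58, with P(hit 58 first) = 43/58, so E[X_τ^2] = 58^2 · 43/58 + 0 = 2494. Thus E[τ] = E[X_τ^2] − E[M_τ] = 2494 − 1849 = 645 = 43(58 − 43) = 645.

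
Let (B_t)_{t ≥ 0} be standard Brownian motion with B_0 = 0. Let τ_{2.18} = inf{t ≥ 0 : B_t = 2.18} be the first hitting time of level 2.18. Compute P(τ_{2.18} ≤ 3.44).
P(τ_{2.18} ≤ 3.44) = 2(1 − Φ(2.18/√3.44)) = 2(1 − Φ(1.1754)) ≈ 0.2398

By the reflection principle for standard BM, P(τ_b ≤ t) = 2 · P(B_t ≥ b). Since B_t ~ N(0, t), P(B_t ≥ 2.18) = 1 − Φ(2.18/√t) = 1 − Φ(2.18/√3.44) = 1 − Φ(1.1754) ≈ 0.11992. Doubling: P(τ_{2.18} ≤ 3.44) ≈ 2 · 0.11992 = 0.23984 ≈ 0.2398.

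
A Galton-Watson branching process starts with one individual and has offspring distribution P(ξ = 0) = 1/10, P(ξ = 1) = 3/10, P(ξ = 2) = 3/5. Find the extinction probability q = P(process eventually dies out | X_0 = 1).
q = 1/6

The pgf is f(s) = 1/10 + 3/10·s + 3/5·s². The extinction probability q is the smallest fixed point of f in [0, 1]. Setting s = f(s):
  3/5·s² + (3/10 − 1)·s + 1/10 = 0
  3/5·s² − (1/10 + 3/5)·s + 1/10 = 0
which factors as (s − 1)·(3/5·s − 1/10) = 0, giving roots s = 1 and s = (1/10)/(3/5) = 1/6.
Mean offspring μ = 3/10 + 2·3/5 = 3/2 > 1 (supercritical), so q < 1. The extinction probability is the smaller root: q = (1/10)/(3/5) = 1/6.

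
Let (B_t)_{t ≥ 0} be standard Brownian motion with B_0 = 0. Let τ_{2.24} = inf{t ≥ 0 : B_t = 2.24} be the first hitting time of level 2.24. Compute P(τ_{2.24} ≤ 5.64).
P(τ_{2.24} ≤ 5.64) = 2(1 − Φ(2.24/√5.64)) = 2(1 − Φ(0.9432)) ≈ 0.3456

By the reflection principle for standard BM, P(τ_b ≤ t) = 2 · P(B_t ≥ b). Since B_t ~ N(0, t), P(B_t ≥ 2.24) = 1 − Φ(2.24/√t) = 1 − Φ(2.24/√5.64) = 1 − Φ(0.9432) ≈ 0.17279. Doubling: P(τ_{2.24} ≤ 5.64) ≈ 2 · 0.17279 = 0.34558 ≈ 0.3456.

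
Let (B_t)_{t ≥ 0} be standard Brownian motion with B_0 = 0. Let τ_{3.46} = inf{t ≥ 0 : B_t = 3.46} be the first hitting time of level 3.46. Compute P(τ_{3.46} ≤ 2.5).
P(τ_{3.46} ≤ 2.5) = 2(1 − Φ(3.46/√2.5)) = 2(1 − Φ(2.1883)) ≈ 0.0286

By the reflection principle for standard BM, P(τ_b ≤ t) = 2 · P(B_t ≥ b). Since B_t ~ N(0, t), P(B_t ≥ 3.46) = 1 − Φ(3.46/√t) = 1 − Φ(3.46/√2.5) = 1 − Φ(2.1883) ≈ 0.01432. Doubling: P(τ_{3.46} ≤ 2.5) ≈ 2 · 0.01432 = 0.02864 ≈ 0.0286.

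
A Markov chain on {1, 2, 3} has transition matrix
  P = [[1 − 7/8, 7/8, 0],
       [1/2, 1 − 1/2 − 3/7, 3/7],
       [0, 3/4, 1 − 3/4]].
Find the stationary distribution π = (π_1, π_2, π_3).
π = (4/15, 7/15, 4/15)

This is a birth-death chain on three states, which satisfies detailed balance: π_1 · P_{12} = π_2 · P_{21} and π_2 · P_{23} = π_3 · P_{32}.
From π_1 · 7/8 = π_2 · 1/2: π_2/π_1 = (7/8)/(1/2) = 7/4.
From π_2 · 3/7 = π_3 · 3/4: π_3/π_2 = (3/7)/(3/4) = 4/7.
Take π_1 proportional to 1; then unnormalized π = (1, 7/4, 1). Normalize by dividing by the sum 15/4:
  π = (4/15, 7/15, 4/15).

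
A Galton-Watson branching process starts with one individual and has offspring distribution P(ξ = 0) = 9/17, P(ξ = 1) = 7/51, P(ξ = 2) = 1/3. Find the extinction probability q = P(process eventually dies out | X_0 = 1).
q = 1

Mean offspring μ = 0·9/17 + 1·7/51 + 2·1/3 = 41/51 ≤ 1. For μ ≤ 1 with offspring not concentrated at 1, the Galton-Watson process goes extinct almost surely, so q = 1.
(Algebraic check: The pgf is f(s) = 9/17 + 7/51·s + 1/3·s². The extinction probability q is the smallest fixed point of f in [0, 1]. Setting s = f(s):
  1/3·s² + (7/51 − 1)·s + 9/17 = 0
  1/3·s² − (9/17 + 1/3)·s + 9/17 = 0
which factors as (s − 1)·(1/3·s − 9/17) = 0, giving roots s = 1 and s = (9/17)/(1/3) = 27/17. Since 27/17 ≥ 1, the smallest root in [0, 1] is s = 1.)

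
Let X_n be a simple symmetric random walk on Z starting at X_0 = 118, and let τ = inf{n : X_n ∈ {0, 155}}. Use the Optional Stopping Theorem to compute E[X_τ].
E[X_τ] = 118

X_n is a martingale and τ is a bounded-mean stopping time (indeed τ is finite a.s. with bounded expectation since the walk is in a bounded region). By the OST, E[X_τ] = E[X_0] = 118. Equivalently: E[X_τ] = 155 · P(hit 155 first) + 0 · P(hit 0 first) = 155 · (118/155) = 118.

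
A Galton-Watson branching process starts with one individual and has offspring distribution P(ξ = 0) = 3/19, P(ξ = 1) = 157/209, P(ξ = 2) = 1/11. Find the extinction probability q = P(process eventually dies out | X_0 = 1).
q = 1

Mean offspring μ = 0·3/19 + 1·157/209 + 2·1/11 = 195/209 ≤ 1. For μ ≤ 1 with offspring not concentrated at 1, the Galton-Watson process goes extinct almost surely, so q = 1.
(Algebraic check: The pgf is f(s) = 3/19 + 157/209·s + 1/11·s². The extinction probability q is the smallest fixed point of f in [0, 1]. Setting s = f(s):
  1/11·s² + (157/209 − 1)·s + 3/19 = 0
  1/11·s² − (3/19 + 1/11)·s + 3/19 = 0
which factors as (s − 1)·(1/11·s − 3/19) = 0, giving roots s = 1 and s = (3/19)/(1/11) = 33/19. Since 33/19 ≥ 1, the smallest root in [0, 1] is s = 1.)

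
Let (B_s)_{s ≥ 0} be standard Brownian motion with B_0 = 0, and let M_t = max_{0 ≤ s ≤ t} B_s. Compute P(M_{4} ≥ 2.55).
P(M_{4} ≥ 2.55) = 2·P(B_{4} ≥ 2.55) = 2(1 − Φ(2.55/√4)) ≈ 0.2023

By the reflection principle for Brownian motion, P(M_t ≥ a) = 2 · P(B_t ≥ a) for a ≥ 0. Since B_t ~ N(0, t), P(B_t ≥ 2.55) = 1 − Φ(2.55/√t) = 1 − Φ(2.55/√4) = 1 − Φ(1.2750). So
  P(M_{4} ≥ 2.55) = 2(1 − Φ(1.2750)) ≈ 0.2023.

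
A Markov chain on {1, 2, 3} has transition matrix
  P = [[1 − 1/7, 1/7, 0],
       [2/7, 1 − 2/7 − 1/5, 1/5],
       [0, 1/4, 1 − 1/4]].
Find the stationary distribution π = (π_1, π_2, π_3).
π = (10/19, 5/19, 4/19)

This is a birth-death chain on three states, which satisfies detailed balance: π_1 · P_{12} = π_2 · P_{21} and π_2 · P_{23} = π_3 · P_{32}.
From π_1 · 1/7 = π_2 · 2/7: π_2/π_1 = (1/7)/(2/7) = 1/2.
From π_2 · 1/5 = π_3 · 1/4: π_3/π_2 = (1/5)/(1/4) = 4/5.
Take π_1 proportional to 1; then unnormalized π = (1, 1/2, 2/5). Normalize by dividing by the sum 19/10:
  π = (10/19, 5/19, 4/19).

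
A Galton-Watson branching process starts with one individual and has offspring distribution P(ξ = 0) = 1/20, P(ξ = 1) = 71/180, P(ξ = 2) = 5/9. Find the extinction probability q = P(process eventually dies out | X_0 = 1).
q = 9/100

The pgf is f(s) = 1/20 + 71/180·s + 5/9·s². The extinction probability q is the smallest fixed point of f in [0, 1]. Setting s = f(s):
  5/9·s² + (71/180 − 1)·s + 1/20 = 0
  5/9·s² − (1/20 + 5/9)·s + 1/20 = 0
which factors as (s − 1)·(5/9·s − 1/20) = 0, giving roots s = 1 and s = (1/20)/(5/9) = 9/100.
Mean offspring μ = 71/180 + 2·5/9 = 271/180 > 1 (supercritical), so q < 1. The extinction probability is the smaller root: q = (1/20)/(5/9) = 9/100.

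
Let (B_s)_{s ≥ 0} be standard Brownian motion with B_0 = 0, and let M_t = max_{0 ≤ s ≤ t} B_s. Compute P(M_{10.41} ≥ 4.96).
P(M_{10.41} ≥ 4.96) = 2·P(B_{10.41} ≥ 4.96) = 2(1 − Φ(4.96/√10.41)) ≈ 0.1242

By the reflection principle for Brownian motion, P(M_t ≥ a) = 2 · P(B_t ≥ a) for a ≥ 0. Since B_t ~ N(0, t), P(B_t ≥ 4.96) = 1 − Φ(4.96/√t) = 1 − Φ(4.96/√10.41) = 1 − Φ(1.5373). So
  P(M_{10.41} ≥ 4.96) = 2(1 − Φ(1.5373)) ≈ 0.1242.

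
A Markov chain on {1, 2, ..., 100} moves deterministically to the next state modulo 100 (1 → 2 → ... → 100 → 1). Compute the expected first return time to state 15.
E[T_15 | X_0 = 15] = 100

The chain cycles deterministically, so starting at state 15 it returns in exactly 100 steps. Equivalently, the stationary distribution is uniform π_j = 1/100 for every state j, so by Kac's formula E[T_15] = 1/π_15 = 100.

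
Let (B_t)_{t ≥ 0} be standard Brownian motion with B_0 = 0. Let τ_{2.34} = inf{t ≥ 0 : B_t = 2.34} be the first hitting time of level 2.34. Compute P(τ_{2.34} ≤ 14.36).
P(τ_{2.34} ≤ 14.36) = 2(1 − Φ(2.34/√14.36)) = 2(1 − Φ(0.6175)) ≈ 0.5369

By the reflection principle for standard BM, P(τ_b ≤ t) = 2 · P(B_t ≥ b). Since B_t ~ N(0, t), P(B_t ≥ 2.34) = 1 − Φ(2.34/√t) = 1 − Φ(2.34/√14.36) = 1 − Φ(0.6175) ≈ 0.26845. Doubling: P(τ_{2.34} ≤ 14.36) ≈ 2 · 0.26845 = 0.53690 ≈ 0.5369.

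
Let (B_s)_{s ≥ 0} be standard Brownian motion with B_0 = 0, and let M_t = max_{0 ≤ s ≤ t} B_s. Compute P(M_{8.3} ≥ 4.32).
P(M_{8.3} ≥ 4.32) = 2·P(B_{8.3} ≥ 4.32) = 2(1 − Φ(4.32/√8.3)) ≈ 0.1337

By the reflection principle for Brownian motion, P(M_t ≥ a) = 2 · P(B_t ≥ a) for a ≥ 0. Since B_t ~ N(0, t), P(B_t ≥ 4.32) = 1 − Φ(4.32/√t) = 1 − Φ(4.32/√8.3) = 1 − Φ(1.4995). So
  P(M_{8.3} ≥ 4.32) = 2(1 − Φ(1.4995)) ≈ 0.1337.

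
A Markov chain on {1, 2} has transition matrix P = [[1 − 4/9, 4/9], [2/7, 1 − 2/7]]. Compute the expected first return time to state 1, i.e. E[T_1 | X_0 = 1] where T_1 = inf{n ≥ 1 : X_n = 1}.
E[T_1 | X_0 = 1] = 1/π_1 = 23/9

For an irreducible recurrent Markov chain with stationary distribution π, E[T_i | X_0 = i] = 1/π_i (Kac's formula). Here π_1 = (2/7)/(4/9 + 2/7) = (2/7)/(46/63) = 9/23, so E[T_1 | X_0 = 1] = 1/π_1 = (4/9 + 2/7)/(2/7) = (46/63)/(2/7) = 23/9.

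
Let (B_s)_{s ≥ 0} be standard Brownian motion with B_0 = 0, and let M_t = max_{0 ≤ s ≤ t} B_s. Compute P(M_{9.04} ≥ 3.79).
P(M_{9.04} ≥ 3.79) = 2·P(B_{9.04} ≥ 3.79) = 2(1 − Φ(3.79/√9.04)) ≈ 0.2075

By the reflection principle for Brownian motion, P(M_t ≥ a) = 2 · P(B_t ≥ a) for a ≥ 0. Since B_t ~ N(0, t), P(B_t ≥ 3.79) = 1 − Φ(3.79/√t) = 1 − Φ(3.79/√9.04) = 1 − Φ(1.2605). So
  P(M_{9.04} ≥ 3.79) = 2(1 − Φ(1.2605)) ≈ 0.2075.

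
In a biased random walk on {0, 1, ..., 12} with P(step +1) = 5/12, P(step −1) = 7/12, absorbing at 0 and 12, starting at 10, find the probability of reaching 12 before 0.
P(hit 12 before 0) = (1 − (7/5)^10) / (1 − (7/5)^12) = 284072525/566547774

Let u_k denote P(reach 12 before 0 | start at k). Boundary: u_0 = 0, u_12 = 1. Recurrence: u_k = 5/12·u_{k+1} + 7/12·u_{k-1} for 1 ≤ k ≤ 11. Try u_k = A + B·r^k with r = q/p = (7/12)/(5/12) = 7/5. Substitution satisfies the recurrence; boundary conditions give:
  u_k = (1 − r^k) / (1 − r^N) = (1 − (7/5)^10) / (1 − (7/5)^12) = 284072525/566547774.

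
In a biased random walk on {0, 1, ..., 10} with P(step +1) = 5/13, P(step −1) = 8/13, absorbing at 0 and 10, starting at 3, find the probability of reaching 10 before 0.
P(hit 10 before 0) = (1 − (8/5)^3) / (1 − (8/5)^10) = 10078125/354658733

Let u_k denote P(reach 10 before 0 | start at k). Boundary: u_0 = 0, u_10 = 1. Recurrence: u_k = 5/13·u_{k+1} + 8/13·u_{k-1} for 1 ≤ k ≤ 9. Try u_k = A + B·r^k with r = q/p = (8/13)/(5/13) = 8/5. Substitution satisfies the recurrence; boundary conditions give:
  u_k = (1 − r^k) / (1 − r^N) = (1 − (8/5)^3) / (1 − (8/5)^10) = 10078125/354658733.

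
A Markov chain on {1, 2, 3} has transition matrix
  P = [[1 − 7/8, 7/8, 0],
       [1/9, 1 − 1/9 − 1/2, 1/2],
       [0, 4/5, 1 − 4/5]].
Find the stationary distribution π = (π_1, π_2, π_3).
π = (64/883, 504/883, 315/883)

This is a birth-death chain on three states, which satisfies detailed balance: π_1 · P_{12} = π_2 · P_{21} and π_2 · P_{23} = π_3 · P_{32}.
From π_1 · 7/8 = π_2 · 1/9: π_2/π_1 = (7/8)/(1/9) = 63/8.
From π_2 · 1/2 = π_3 · 4/5: π_3/π_2 = (1/2)/(4/5) = 5/8.
Take π_1 proportional to 1; then unnormalized π = (1, 63/8, 315/64). Normalize by dividing by the sum 883/64:
  π = (64/883, 504/883, 315/883).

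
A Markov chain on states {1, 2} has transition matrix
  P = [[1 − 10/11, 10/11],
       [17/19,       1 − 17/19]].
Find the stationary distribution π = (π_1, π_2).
π_1 = 187/377, π_2 = 190/377

Solve πP = π with π_1 + π_2 = 1. From πP = π: π_1 · (1 − 10/11) + π_2 · 17/19 = π_1 ⇒ π_2 · 17/19 = π_1 · 10/11 ⇒ π_2/π_1 = (10/11)/(17/19) = 190/187. Together with π_1 + π_2 = 1:
  π_1 = (17/19)/(10/11 + 17/19) = (17/19)/(377/209) = 187/377,
  π_2 = (10/11)/(10/11 + 17/19) = (10/11)/(377/209) = 190/377.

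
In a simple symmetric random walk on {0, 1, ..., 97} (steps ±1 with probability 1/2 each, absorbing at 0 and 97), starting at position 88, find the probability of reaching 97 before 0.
P(hit 97 before 0) = 88/97

Let u_k = P(hit 97 before 0 | start at k). Then u_0 = 0, u_97 = 1, and u_k = u_{k-1}/2 + u_{k+1}/2 for 1 ≤ k ≤ 96. This harmonic recurrence is solved by u_k = k/97, giving u_88 = 88/97.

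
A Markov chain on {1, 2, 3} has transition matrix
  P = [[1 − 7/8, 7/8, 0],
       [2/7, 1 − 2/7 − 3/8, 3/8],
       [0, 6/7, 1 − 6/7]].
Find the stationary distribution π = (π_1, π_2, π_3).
π = (256/1383, 784/1383, 343/1383)

This is a birth-death chain on three states, which satisfies detailed balance: π_1 · P_{12} = π_2 · P_{21} and π_2 · P_{23} = π_3 · P_{32}.
From π_1 · 7/8 = π_2 · 2/7: π_2/π_1 = (7/8)/(2/7) = 49/16.
From π_2 · 3/8 = π_3 · 6/7: π_3/π_2 = (3/8)/(6/7) = 7/16.
Take π_1 proportional to 1; then unnormalized π = (1, 49/16, 343/256). Normalize by dividing by the sum 1383/256:
  π = (256/1383, 784/1383, 343/1383).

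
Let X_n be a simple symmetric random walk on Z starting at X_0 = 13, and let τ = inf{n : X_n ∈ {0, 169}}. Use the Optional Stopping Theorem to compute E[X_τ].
E[X_τ] = 13

X_n is a martingale and τ is a bounded-mean stopping time (indeed τ is finite a.s. with bounded expectation since the walk is in a bounded region). By the OST, E[X_τ] = E[X_0] = 13. Equivalently: E[X_τ] = 169 · P(hit 169 first) + 0 · P(hit 0 first) = 169 · (13/169) = 13.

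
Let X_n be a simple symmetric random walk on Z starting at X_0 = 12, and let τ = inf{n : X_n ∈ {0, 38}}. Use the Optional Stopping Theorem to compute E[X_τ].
E[X_τ] = 12

X_n is a martingale and τ is a bounded-mean stopping time (indeed τ is finite a.s. with bounded expectation since the walk is in a bounded region). By the OST, E[X_τ] = E[X_0] = 12. Equivalently: E[X_τ] = 38 · P(hit 38 first) + 0 · P(hit 0 first) = 38 · (12/38) = 12.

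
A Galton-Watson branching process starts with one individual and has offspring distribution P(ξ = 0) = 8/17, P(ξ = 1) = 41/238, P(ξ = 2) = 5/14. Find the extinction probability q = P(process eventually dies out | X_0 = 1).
q = 1

Mean offspring μ = 0·8/17 + 1·41/238 + 2·5/14 = 211/238 ≤ 1. For μ ≤ 1 with offspring not concentrated at 1, the Galton-Watson process goes extinct almost surely, so q = 1.
(Algebraic check: The pgf is f(s) = 8/17 + 41/238·s + 5/14·s². The extinction probability q is the smallest fixed point of f in [0, 1]. Setting s = f(s):
  5/14·s² + (41/238 − 1)·s + 8/17 = 0
  5/14·s² − (8/17 + 5/14)·s + 8/17 = 0
which factors as (s − 1)·(5/14·s − 8/17) = 0, giving roots s = 1 and s = (8/17)/(5/14) = 112/85. Since 112/85 ≥ 1, the smallest root in [0, 1] is s = 1.)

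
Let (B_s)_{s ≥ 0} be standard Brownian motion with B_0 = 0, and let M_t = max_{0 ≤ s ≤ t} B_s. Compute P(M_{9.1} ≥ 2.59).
P(M_{9.1} ≥ 2.59) = 2·P(B_{9.1} ≥ 2.59) = 2(1 − Φ(2.59/√9.1)) ≈ 0.3906

By the reflection principle for Brownian motion, P(M_t ≥ a) = 2 · P(B_t ≥ a) for a ≥ 0. Since B_t ~ N(0, t), P(B_t ≥ 2.59) = 1 − Φ(2.59/√t) = 1 − Φ(2.59/√9.1) = 1 − Φ(0.8586). So
  P(M_{9.1} ≥ 2.59) = 2(1 − Φ(0.8586)) ≈ 0.3906.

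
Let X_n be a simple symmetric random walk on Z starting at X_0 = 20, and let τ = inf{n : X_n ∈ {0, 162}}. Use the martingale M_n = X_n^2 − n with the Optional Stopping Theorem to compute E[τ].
E[τ] = 2840

M_n = X_n^2 − n is a martingale (since E[X_{n+1}^2 | F_n] = X_n^2 + 1). By OST (τ has finite mean in a bounded region), E[M_τ] = E[M_0] = X_0^2 − 0 = 20^2 = 400. Also E[M_τ] = E[X_τ^2] − E[τ]. The walk exits at 0 or 162, with P(hit 162 first) = 20/162, so E[X_τ^2] = 162^2 · 20/162 + 0 = 3240. Thus E[τ] = E[X_τ^2] − E[M_τ] = 3240 − 400 = 2840 = 20(162 − 20) = 2840.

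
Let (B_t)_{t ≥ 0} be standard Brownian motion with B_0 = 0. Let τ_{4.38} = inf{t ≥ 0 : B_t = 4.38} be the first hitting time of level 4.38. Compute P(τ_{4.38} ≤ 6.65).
P(τ_{4.38} ≤ 6.65) = 2(1 − Φ(4.38/√6.65)) = 2(1 − Φ(1.6985)) ≈ 0.0894

By the reflection principle for standard BM, P(τ_b ≤ t) = 2 · P(B_t ≥ b). Since B_t ~ N(0, t), P(B_t ≥ 4.38) = 1 − Φ(4.38/√t) = 1 − Φ(4.38/√6.65) = 1 − Φ(1.6985) ≈ 0.04471. Doubling: P(τ_{4.38} ≤ 6.65) ≈ 2 · 0.04471 = 0.08942 ≈ 0.0894.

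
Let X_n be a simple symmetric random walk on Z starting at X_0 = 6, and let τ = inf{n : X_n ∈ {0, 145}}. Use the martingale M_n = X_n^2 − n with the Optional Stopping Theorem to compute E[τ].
E[τ] = 834

M_n = X_n^2 − n is a martingale (since E[X_{n+1}^2 | F_n] = X_n^2 + 1). By OST (τ has finite mean in a bounded region), E[M_τ] = E[M_0] = X_0^2 − 0 = 6^2 = 36. Also E[M_τ] = E[X_τ^2] − E[τ]. The walk exits at 0 or 145, with P(hit 145 first) = 6/145, so E[X_τ^2] = 145^2 · 6/145 + 0 = 870. Thus E[τ] = E[X_τ^2] − E[M_τ] = 870 − 36 = 834 = 6(145 − 6) = 834.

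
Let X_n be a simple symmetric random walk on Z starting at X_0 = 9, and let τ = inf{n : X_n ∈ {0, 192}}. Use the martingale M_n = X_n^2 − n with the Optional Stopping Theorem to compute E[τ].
E[τ] = 1647

M_n = X_n^2 − n is a martingale (since E[X_{n+1}^2 | F_n] = X_n^2 + 1). By OST (τ has finite mean in a bounded region), E[M_τ] = E[M_0] = X_0^2 − 0 = 9^2 = 81. Also E[M_τ] = E[X_τ^2] − E[τ]. The walk exits at 0 or 192, with P(hit 192 first) = 9/192, so E[X_τ^2] = 192^2 · 9/192 + 0 = 1728. Thus E[τ] = E[X_τ^2] − E[M_τ] = 1728 − 81 = 1647 = 9(192 − 9) = 1647.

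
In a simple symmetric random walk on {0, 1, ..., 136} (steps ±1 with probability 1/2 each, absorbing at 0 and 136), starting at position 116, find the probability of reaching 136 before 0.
P(hit 136 before 0) = 116/136 = 29/34

Let u_k = P(hit 136 before 0 | start at k). Then u_0 = 0, u_136 = 1, and u_k = u_{k-1}/2 + u_{k+1}/2 for 1 ≤ k ≤ 135. This harmonic recurrence is solved by u_k = k/136, giving u_116 = 116/136 = 29/34.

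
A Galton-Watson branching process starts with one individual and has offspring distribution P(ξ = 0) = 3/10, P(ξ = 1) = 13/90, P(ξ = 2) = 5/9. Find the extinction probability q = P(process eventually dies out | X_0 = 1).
q = 27/50

The pgf is f(s) = 3/10 + 13/90·s + 5/9·s². The extinction probability q is the smallest fixed point of f in [0, 1]. Setting s = f(s):
  5/9·s² + (13/90 − 1)·s + 3/10 = 0
  5/9·s² − (3/10 + 5/9)·s + 3/10 = 0
which factors as (s − 1)·(5/9·s − 3/10) = 0, giving roots s = 1 and s = (3/10)/(5/9) = 27/50.
Mean offspring μ = 13/90 + 2·5/9 = 113/90 > 1 (supercritical), so q < 1. The extinction probability is the smaller root: q = (3/10)/(5/9) = 27/50.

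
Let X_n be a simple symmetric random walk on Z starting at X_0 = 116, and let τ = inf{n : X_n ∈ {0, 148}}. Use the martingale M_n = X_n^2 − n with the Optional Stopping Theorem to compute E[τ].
E[τ] = 3712

M_n = X_n^2 − n is a martingale (since E[X_{n+1}^2 | F_n] = X_n^2 + 1). By OST (τ has finite mean in a bounded region), E[M_τ] = E[M_0] = X_0^2 − 0 = 116^2 = 13456. Also E[M_τ] = E[X_τ^2] − E[τ]. The walk exits at 0 or 148, with P(hit 148 first) = 116/148, so E[X_τ^2] = 148^2 · 116/148 + 0 = 17168. Thus E[τ] = E[X_τ^2] − E[M_τ] = 17168 − 13456 = 3712 = 116(148 − 116) = 3712.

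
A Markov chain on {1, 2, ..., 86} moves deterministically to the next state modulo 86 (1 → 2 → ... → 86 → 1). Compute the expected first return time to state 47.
E[T_47 | X_0 = 47] = 86

The chain cycles deterministically, so starting at state 47 it returns in exactly 86 steps. Equivalently, the stationary distribution is uniform π_j = 1/86 for every state j, so by Kac's formula E[T_47] = 1/π_47 = 86.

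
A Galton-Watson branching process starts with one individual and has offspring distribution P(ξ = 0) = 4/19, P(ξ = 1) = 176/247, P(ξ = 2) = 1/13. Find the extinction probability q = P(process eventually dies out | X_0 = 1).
q = 1

Mean offspring μ = 0·4/19 + 1·176/247 + 2·1/13 = 214/247 ≤ 1. For μ ≤ 1 with offspring not concentrated at 1, the Galton-Watson process goes extinct almost surely, so q = 1.
(Algebraic check: The pgf is f(s) = 4/19 + 176/247·s + 1/13·s². The extinction probability q is the smallest fixed point of f in [0, 1]. Setting s = f(s):
  1/13·s² + (176/247 − 1)·s + 4/19 = 0
  1/13·s² − (4/19 + 1/13)·s + 4/19 = 0
which factors as (s − 1)·(1/13·s − 4/19) = 0, giving roots s = 1 and s = (4/19)/(1/13) = 52/19. Since 52/19 ≥ 1, the smallest root in [0, 1] is s = 1.)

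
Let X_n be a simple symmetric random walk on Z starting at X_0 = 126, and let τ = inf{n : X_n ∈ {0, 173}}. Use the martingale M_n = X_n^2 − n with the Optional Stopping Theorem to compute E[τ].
E[τ] = 5922

M_n = X_n^2 − n is a martingale (since E[X_{n+1}^2 | F_n] = X_n^2 + 1). By OST (τ has finite mean in a bounded region), E[M_τ] = E[M_0] = X_0^2 − 0 = 126^2 = 15876. Also E[M_τ] = E[X_τ^2] − E[τ]. The walk exits at 0 or 173, with P(hit 173 first) = 126/173, so E[X_τ^2] = 173^2 · 126/173 + 0 = 21798. Thus E[τ] = E[X_τ^2] − E[M_τ] = 21798 − 15876 = 5922 = 126(173 − 126) = 5922.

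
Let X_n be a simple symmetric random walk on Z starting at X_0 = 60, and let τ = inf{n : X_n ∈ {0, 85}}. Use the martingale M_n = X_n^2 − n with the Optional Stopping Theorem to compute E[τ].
E[τ] = 1500

M_n = X_n^2 − n is a martingale (since E[X_{n+1}^2 | F_n] = X_n^2 + 1). By OST (τ has finite mean in a bounded region), E[M_τ] = E[M_0] = X_0^2 − 0 = 60^2 = 3600. Also E[M_τ] = E[X_τ^2] − E[τ]. The walk exits at 0 or 85, with P(hit 85 first) = 60/85, so E[X_τ^2] = 85^2 · 60/85 + 0 = 5100. Thus E[τ] = E[X_τ^2] − E[M_τ] = 5100 − 3600 = 1500 = 60(85 − 60) = 1500.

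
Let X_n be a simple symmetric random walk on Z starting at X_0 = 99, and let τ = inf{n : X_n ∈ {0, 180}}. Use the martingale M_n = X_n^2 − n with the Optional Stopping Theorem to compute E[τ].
E[τ] = 8019

M_n = X_n^2 − n is a martingale (since E[X_{n+1}^2 | F_n] = X_n^2 + 1). By OST (τ has finite mean in a bounded region), E[M_τ] = E[M_0] = X_0^2 − 0 = 99^2 = 9801. Also E[M_τ] = E[X_τ^2] − E[τ]. The walk exits at 0 or 180, with P(hit 180 first) = 99/180, so E[X_τ^2] = 180^2 · 99/180 + 0 = 17820. Thus E[τ] = E[X_τ^2] − E[M_τ] = 17820 − 9801 = 8019 = 99(180 − 99) = 8019.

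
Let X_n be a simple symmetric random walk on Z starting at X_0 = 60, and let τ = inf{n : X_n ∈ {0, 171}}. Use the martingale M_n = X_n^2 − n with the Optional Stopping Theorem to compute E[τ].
E[τ] = 6660

M_n = X_n^2 − n is a martingale (since E[X_{n+1}^2 | F_n] = X_n^2 + 1). By OST (τ has finite mean in a bounded region), E[M_τ] = E[M_0] = X_0^2 − 0 = 60^2 = 3600. Also E[M_τ] = E[X_τ^2] − E[τ]. The walk exits at 0 or 171, with P(hit 171 first) = 60/171, so E[X_τ^2] = 171^2 · 60/171 + 0 = 10260. Thus E[τ] = E[X_τ^2] − E[M_τ] = 10260 − 3600 = 6660 = 60(171 − 60) = 6660.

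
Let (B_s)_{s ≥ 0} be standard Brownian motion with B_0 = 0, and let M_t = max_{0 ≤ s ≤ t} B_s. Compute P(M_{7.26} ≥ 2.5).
P(M_{7.26} ≥ 2.5) = 2·P(B_{7.26} ≥ 2.5) = 2(1 − Φ(2.5/√7.26)) ≈ 0.3535

By the reflection principle for Brownian motion, P(M_t ≥ a) = 2 · P(B_t ≥ a) for a ≥ 0. Since B_t ~ N(0, t), P(B_t ≥ 2.5) = 1 − Φ(2.5/√t) = 1 − Φ(2.5/√7.26) = 1 − Φ(0.9278). So
  P(M_{7.26} ≥ 2.5) = 2(1 − Φ(0.9278)) ≈ 0.3535.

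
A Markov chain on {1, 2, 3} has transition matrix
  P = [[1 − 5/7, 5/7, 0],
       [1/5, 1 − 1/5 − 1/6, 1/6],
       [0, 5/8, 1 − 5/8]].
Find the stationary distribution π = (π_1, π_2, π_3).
π = (21/116, 75/116, 5/29)

This is a birth-death chain on three states, which satisfies detailed balance: π_1 · P_{12} = π_2 · P_{21} and π_2 · P_{23} = π_3 · P_{32}.
From π_1 · 5/7 = π_2 · 1/5: π_2/π_1 = (5/7)/(1/5) = 25/7.
From π_2 · 1/6 = π_3 · 5/8: π_3/π_2 = (1/6)/(5/8) = 4/15.
Take π_1 proportional to 1; then unnormalized π = (1, 25/7, 20/21). Normalize by dividing by the sum 116/21:
  π = (21/116, 75/116, 5/29).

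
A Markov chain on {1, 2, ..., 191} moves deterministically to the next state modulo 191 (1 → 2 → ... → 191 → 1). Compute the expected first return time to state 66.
E[T_66 | X_0 = 66] = 191

The chain cycles deterministically, so starting at state 66 it returns in exactly 191 steps. Equivalently, the stationary distribution is uniform π_j = 1/191 for every state j, so by Kac's formula E[T_66] = 1/π_66 = 191.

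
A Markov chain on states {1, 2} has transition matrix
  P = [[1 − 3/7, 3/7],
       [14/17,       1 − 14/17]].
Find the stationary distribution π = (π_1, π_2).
π_1 = 98/149, π_2 = 51/149

Solve πP = π with π_1 + π_2 = 1. From πP = π: π_1 · (1 − 3/7) + π_2 · 14/17 = π_1 ⇒ π_2 · 14/17 = π_1 · 3/7 ⇒ π_2/π_1 = (3/7)/(14/17) = 51/98. Together with π_1 + π_2 = 1:
  π_1 = (14/17)/(3/7 + 14/17) = (14/17)/(149/119) = 98/149,
  π_2 = (3/7)/(3/7 + 14/17) = (3/7)/(149/119) = 51/149.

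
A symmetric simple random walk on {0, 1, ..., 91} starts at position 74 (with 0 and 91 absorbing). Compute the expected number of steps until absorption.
E[τ | X_0 = 74] = 1258

Let v_k = E[τ | X_0 = k]. Boundary: v_0 = v_91 = 0. Recurrence: v_k = 1 + (v_{k-1} + v_{k+1})/2 for 1 ≤ k ≤ 90. The particular solution to v_k − (v_{k-1} + v_{k+1})/2 = 1 is v_k = −k^2. Adding homogeneous solution A + B k and matching boundaries gives v_k = k (91 − k). Substituting k = 74: v_74 = 74 · 17 = 1258.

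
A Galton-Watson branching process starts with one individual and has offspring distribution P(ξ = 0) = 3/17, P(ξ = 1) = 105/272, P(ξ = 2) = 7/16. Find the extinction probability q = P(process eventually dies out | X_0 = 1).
q = 48/119

The pgf is f(s) = 3/17 + 105/272·s + 7/16·s². The extinction probability q is the smallest fixed point of f in [0, 1]. Setting s = f(s):
  7/16·s² + (105/272 − 1)·s + 3/17 = 0
  7/16·s² − (3/17 + 7/16)·s + 3/17 = 0
which factors as (s − 1)·(7/16·s − 3/17) = 0, giving roots s = 1 and s = (3/17)/(7/16) = 48/119.
Mean offspring μ = 105/272 + 2·7/16 = 343/272 > 1 (supercritical), so q < 1. The extinction probability is the smaller root: q = (3/17)/(7/16) = 48/119.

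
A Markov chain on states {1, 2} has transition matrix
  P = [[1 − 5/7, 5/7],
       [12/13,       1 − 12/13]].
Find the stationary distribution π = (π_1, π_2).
π_1 = 84/149, π_2 = 65/149

Solve πP = π with π_1 + π_2 = 1. From πP = π: π_1 · (1 − 5/7) + π_2 · 12/13 = π_1 ⇒ π_2 · 12/13 = π_1 · 5/7 ⇒ π_2/π_1 = (5/7)/(12/13) = 65/84. Together with π_1 + π_2 = 1:
  π_1 = (12/13)/(5/7 + 12/13) = (12/13)/(149/91) = 84/149,
  π_2 = (5/7)/(5/7 + 12/13) = (5/7)/(149/91) = 65/149.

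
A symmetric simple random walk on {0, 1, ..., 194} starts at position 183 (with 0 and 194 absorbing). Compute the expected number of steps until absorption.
E[τ | X_0 = 183] = 2013

Let v_k = E[τ | X_0 = k]. Boundary: v_0 = v_194 = 0. Recurrence: v_k = 1 + (v_{k-1} + v_{k+1})/2 for 1 ≤ k ≤ 193. The particular solution to v_k − (v_{k-1} + v_{k+1})/2 = 1 is v_k = −k^2. Adding homogeneous solution A + B k and matching boundaries gives v_k = k (194 − k). Substituting k = 183: v_183 = 183 · 11 = 2013.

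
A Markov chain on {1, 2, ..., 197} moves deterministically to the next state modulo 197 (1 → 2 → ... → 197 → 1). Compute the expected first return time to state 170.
E[T_170 | X_0 = 170] = 197

The chain cycles deterministically, so starting at state 170 it returns in exactly 197 steps. Equivalently, the stationary distribution is uniform π_j = 1/197 for every state j, so by Kac's formula E[T_170] = 1/π_170 = 197.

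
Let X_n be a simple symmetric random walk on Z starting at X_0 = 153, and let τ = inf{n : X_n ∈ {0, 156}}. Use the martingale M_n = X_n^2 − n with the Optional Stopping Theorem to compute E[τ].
E[τ] = 459

M_n = X_n^2 − n is a martingale (since E[X_{n+1}^2 | F_n] = X_n^2 + 1). By OST (τ has finite mean in a bounded region), E[M_τ] = E[M_0] = X_0^2 − 0 = 153^2 = 23409. Also E[M_τ] = E[X_τ^2] − E[τ]. The walk exits at 0 or 156, with P(hit 156 first) = 153/156, so E[X_τ^2] = 156^2 · 153/156 + 0 = 23868. Thus E[τ] = E[X_τ^2] − E[M_τ] = 23868 − 23409 = 459 = 153(156 − 153) = 459.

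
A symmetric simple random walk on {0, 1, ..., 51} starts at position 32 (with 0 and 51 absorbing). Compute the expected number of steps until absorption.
E[τ | X_0 = 32] = 608

Let v_k = E[τ | X_0 = k]. Boundary: v_0 = v_51 = 0. Recurrence: v_k = 1 + (v_{k-1} + v_{k+1})/2 for 1 ≤ k ≤ 50. The particular solution to v_k − (v_{k-1} + v_{k+1})/2 = 1 is v_k = −k^2. Adding homogeneous solution A + B k and matching boundaries gives v_k = k (51 − k). Substituting k = 32: v_32 = 32 · 19 = 608.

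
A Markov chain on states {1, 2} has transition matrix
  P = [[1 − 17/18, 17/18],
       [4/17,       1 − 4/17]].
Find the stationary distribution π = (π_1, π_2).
π_1 = 72/361, π_2 = 289/361

Solve πP = π with π_1 + π_2 = 1. From πP = π: π_1 · (1 − 17/18) + π_2 · 4/17 = π_1 ⇒ π_2 · 4/17 = π_1 · 17/18 ⇒ π_2/π_1 = (17/18)/(4/17) = 289/72. Together with π_1 + π_2 = 1:
  π_1 = (4/17)/(17/18 + 4/17) = (4/17)/(361/306) = 72/361,
  π_2 = (17/18)/(17/18 + 4/17) = (17/18)/(361/306) = 289/361.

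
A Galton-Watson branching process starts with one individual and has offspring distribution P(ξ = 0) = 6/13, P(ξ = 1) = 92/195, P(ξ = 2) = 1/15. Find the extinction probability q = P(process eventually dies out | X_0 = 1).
q = 1

Mean offspring μ = 0·6/13 + 1·92/195 + 2·1/15 = 118/195 ≤ 1. For μ ≤ 1 with offspring not concentrated at 1, the Galton-Watson process goes extinct almost surely, so q = 1.
(Algebraic check: The pgf is f(s) = 6/13 + 92/195·s + 1/15·s². The extinction probability q is the smallest fixed point of f in [0, 1]. Setting s = f(s):
  1/15·s² + (92/195 − 1)·s + 6/13 = 0
  1/15·s² − (6/13 + 1/15)·s + 6/13 = 0
which factors as (s − 1)·(1/15·s − 6/13) = 0, giving roots s = 1 and s = (6/13)/(1/15) = 90/13. Since 90/13 ≥ 1, the smallest root in [0, 1] is s = 1.)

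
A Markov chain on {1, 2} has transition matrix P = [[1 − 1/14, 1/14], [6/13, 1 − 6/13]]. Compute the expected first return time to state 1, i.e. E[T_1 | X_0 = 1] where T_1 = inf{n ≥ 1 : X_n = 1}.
E[T_1 | X_0 = 1] = 1/π_1 = 97/84

For an irreducible recurrent Markov chain with stationary distribution π, E[T_i | X_0 = i] = 1/π_i (Kac's formula). Here π_1 = (6/13)/(1/14 + 6/13) = (6/13)/(97/182) = 84/97, so E[T_1 | X_0 = 1] = 1/π_1 = (1/14 + 6/13)/(6/13) = (97/182)/(6/13) = 97/84.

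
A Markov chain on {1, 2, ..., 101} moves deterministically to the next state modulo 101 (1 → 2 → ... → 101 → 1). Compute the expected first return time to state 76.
E[T_76 | X_0 = 76] = 101

The chain cycles deterministically, so starting at state 76 it returns in exactly 101 steps. Equivalently, the stationary distribution is uniform π_j = 1/101 for every state j, so by Kac's formula E[T_76] = 1/π_76 = 101.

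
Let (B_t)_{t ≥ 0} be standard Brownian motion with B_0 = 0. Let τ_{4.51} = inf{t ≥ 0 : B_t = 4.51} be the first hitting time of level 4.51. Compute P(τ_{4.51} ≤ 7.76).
P(τ_{4.51} ≤ 7.76) = 2(1 − Φ(4.51/√7.76)) = 2(1 − Φ(1.6190)) ≈ 0.1054

By the reflection principle for standard BM, P(τ_b ≤ t) = 2 · P(B_t ≥ b). Since B_t ~ N(0, t), P(B_t ≥ 4.51) = 1 − Φ(4.51/√t) = 1 − Φ(4.51/√7.76) = 1 − Φ(1.6190) ≈ 0.05272. Doubling: P(τ_{4.51} ≤ 7.76) ≈ 2 · 0.05272 = 0.10544 ≈ 0.1054.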